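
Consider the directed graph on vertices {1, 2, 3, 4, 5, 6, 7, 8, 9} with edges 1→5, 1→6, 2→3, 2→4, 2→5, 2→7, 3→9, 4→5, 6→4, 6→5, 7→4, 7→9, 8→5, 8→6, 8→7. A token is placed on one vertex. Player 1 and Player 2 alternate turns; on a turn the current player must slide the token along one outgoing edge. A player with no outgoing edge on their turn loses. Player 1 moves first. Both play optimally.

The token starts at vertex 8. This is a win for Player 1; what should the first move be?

Positions with no move are L. A position that does have a move is losing for the player to move precisely when every available move leads to a winning position for the opponent. Fill in the labels:
Every edge goes from a vertex to one that appears earlier in the order 9, 5, 4, 3, 6, 7, 8, 1, 2, so processing vertices in that order labels each vertex after all of its successors.
9: no outgoing edge → L
5: no outgoing edge → L
4: reaches L-position 5 → W
3: reaches L-position 9 → W
6: reaches L-position 5 → W
7: reaches L-position 9 → W
8: reaches L-position 5 → W
1: reaches L-position 5 → W
2: reaches L-position 5 → W
From 8, the L positions reachable in one move are: 5.

Move to 5.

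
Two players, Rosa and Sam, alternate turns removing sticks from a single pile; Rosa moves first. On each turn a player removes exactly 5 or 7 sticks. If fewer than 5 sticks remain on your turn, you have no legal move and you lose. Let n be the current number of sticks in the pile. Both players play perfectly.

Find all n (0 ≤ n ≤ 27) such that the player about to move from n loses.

0, 1, 2, 3, 4, 12, 13, 14, 15, 16, 24, 25, 26, 27

Label each position W (a win for the player to move) or L (a loss). A position with no legal move is L; any other position is W exactly when some move reaches an L, and L when every move reaches a W.
n=0: no move → L
n=1: no move → L
n=2: no move → L
n=3: no move → L
n=4: no move → L
n=5: reaches L-position 0 → W
n=6: reaches L-position 1 → W
n=7: reaches L-position 2 → W
n=8: reaches L-position 3 → W
n=9: reaches L-position 4 → W
n=10: reaches L-position 3 → W
n=11: reaches L-position 4 → W
n=12: only reaches 7(W), 5(W), all W → L
n=13: only reaches 8(W), 6(W), all W → L
n=14: only reaches 9(W), 7(W), all W → L
n=15: only reaches 10(W), 8(W), all W → L
n=16: only reaches 11(W), 9(W), all W → L
n=17: reaches L-position 12 → W
n=18: reaches L-position 13 → W
n=19: reaches L-position 14 → W
n=20: reaches L-position 15 → W
n=21: reaches L-position 16 → W
n=22: reaches L-position 15 → W
n=23: reaches L-position 16 → W
n=24: only reaches 19(W), 17(W), all W → L
n=25: only reaches 20(W), 18(W), all W → L
n=26: only reaches 21(W), 19(W), all W → L
n=27: only reaches 22(W), 20(W), all W → L
Reading off the rows marked L gives the requested list; there are 14 such values of n.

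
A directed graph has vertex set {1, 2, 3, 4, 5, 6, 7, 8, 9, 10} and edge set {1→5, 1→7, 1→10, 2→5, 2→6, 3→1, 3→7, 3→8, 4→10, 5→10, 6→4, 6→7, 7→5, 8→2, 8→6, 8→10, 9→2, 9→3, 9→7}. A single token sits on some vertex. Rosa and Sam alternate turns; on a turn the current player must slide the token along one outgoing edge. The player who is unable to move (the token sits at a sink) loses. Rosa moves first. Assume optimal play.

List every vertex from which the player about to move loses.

Classify positions by backward induction: terminal positions (no move available) are L. From any other position, the mover wins iff some move reaches an L.
Every edge goes from a vertex to one that appears earlier in the order 10, 5, 7, 4, 6, 2, 1, 8, 3, 9, so processing vertices in that order labels each vertex after all of its successors.
10: no outgoing edge → L
5: can move to 10, which is L ⇒ W
7: the only move is to 5(W), a W ⇒ L
4: can move to 10, which is L ⇒ W
6: can move to 7, which is L ⇒ W
2: moves to 6(W), 5(W); every one is W ⇒ L
1: can move to 7, which is L ⇒ W
8: can move to 2, which is L ⇒ W
3: can move to 7, which is L ⇒ W
9: can move to 2, which is L ⇒ W
Reading off the rows marked L gives the requested list; there are 3 such vertices.

2, 7, 10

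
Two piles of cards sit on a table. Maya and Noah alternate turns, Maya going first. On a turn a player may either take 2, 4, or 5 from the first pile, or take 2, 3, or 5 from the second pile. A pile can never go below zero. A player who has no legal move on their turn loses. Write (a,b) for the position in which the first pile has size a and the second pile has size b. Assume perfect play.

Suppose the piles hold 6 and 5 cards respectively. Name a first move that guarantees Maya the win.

Move to (4,5).

Positions with no move are L. A position that does have a move is losing for the player to move precisely when every available move leads to a winning position for the opponent. Fill in the labels:
No move ever increases a pile, so every position that can arise here has a ≤ 6 and b ≤ 5; it is enough to label the cells with 0 ≤ a ≤ 6 and 0 ≤ b ≤ 5.
Every move lowers a or b (never raises either), so fill the grid row by row in increasing a, and left to right within a row: each cell's successors are then already labelled.
      b=0  b=1  b=2  b=3  b=4  b=5
a=0:    L    L    W    W    W    W
a=1:    L    L    W    W    W    W
a=2:    W    W    L    L    W    W
a=3:    W    W    L    L    W    W
a=4:    W    W    W    W    L    L
a=5:    W    W    W    W    L    L
a=6:    W    W    W    W    W    W
Cells with no legal move (terminal, hence L): (0,0), (0,1), (1,0), (1,1).
The remaining L cells, each justified by listing all of its moves:
(2,2): L (options (0,2)(W), (2,0)(W) are all W)
(2,3): L (options (0,3)(W), (2,1)(W), (2,0)(W) are all W)
(3,2): L (options (1,2)(W), (3,0)(W) are all W)
(3,3): L (options (1,3)(W), (3,1)(W), (3,0)(W) are all W)
(4,4): L (options (2,4)(W), (0,4)(W), (4,2)(W), (4,1)(W) are all W)
(4,5): L (options (2,5)(W), (0,5)(W), (4,3)(W), (4,2)(W), (4,0)(W) are all W)
(5,4): L (options (3,4)(W), (1,4)(W), (0,4)(W), (5,2)(W), (5,1)(W) are all W)
(5,5): L (options (3,5)(W), (1,5)(W), (0,5)(W), (5,3)(W), (5,2)(W), (5,0)(W) are all W)
Every other cell has at least one move into one of the L cells above, so it is W.
From (6,5), the L positions reachable in one move are: (4,5).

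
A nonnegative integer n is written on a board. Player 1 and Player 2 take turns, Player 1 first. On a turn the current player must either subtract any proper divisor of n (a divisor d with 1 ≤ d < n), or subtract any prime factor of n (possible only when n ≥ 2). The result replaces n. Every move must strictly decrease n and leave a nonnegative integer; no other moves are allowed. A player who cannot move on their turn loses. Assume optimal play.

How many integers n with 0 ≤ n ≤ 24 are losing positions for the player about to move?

Label each position W (a win for the player to move) or L (a loss). A position with no legal move is L; any other position is W exactly when some move reaches an L, and L when every move reaches a W.
n=0: no move → L
n=1: no move → L
n=2: W (go to 0, an L position)
n=3: W (go to 0, an L position)
n=4: L (options 2(W), 3(W) are all W)
n=5: W (go to 0, an L position)
n=6: W (go to 4, an L position)
n=7: W (go to 0, an L position)
n=8: W (go to 4, an L position)
n=9: L (options 6(W), 8(W) are all W)
n=10: W (go to 9, an L position)
n=11: W (go to 0, an L position)
n=12: W (go to 9, an L position)
n=13: W (go to 0, an L position)
n=14: L (options 7(W), 12(W), 13(W) are all W)
n=15: W (go to 14, an L position)
n=16: W (go to 14, an L position)
n=17: W (go to 0, an L position)
n=18: W (go to 9, an L position)
n=19: W (go to 0, an L position)
n=20: L (options 10(W), 15(W), 16(W), 18(W), 19(W) are all W)
n=21: W (go to 14, an L position)
n=22: W (go to 20, an L position)
n=23: W (go to 0, an L position)
n=24: W (go to 20, an L position)
L entries with 0 ≤ n ≤ 24: n = 0, 1, 4, 9, 14, 20; that makes 6.

6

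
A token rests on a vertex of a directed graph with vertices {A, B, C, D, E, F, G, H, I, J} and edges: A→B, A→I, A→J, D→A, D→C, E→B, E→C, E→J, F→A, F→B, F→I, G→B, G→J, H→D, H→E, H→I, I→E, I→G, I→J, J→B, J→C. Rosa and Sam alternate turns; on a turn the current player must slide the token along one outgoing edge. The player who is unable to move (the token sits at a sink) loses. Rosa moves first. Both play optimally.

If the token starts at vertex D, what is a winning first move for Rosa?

Move to C.

Use the standard recursion: the mover loses at a terminal position; elsewhere, the mover wins exactly when some move hands the opponent an L position.
Every edge goes from a vertex to one that appears earlier in the order B, C, J, E, G, I, A, D, F, H, so processing vertices in that order labels each vertex after all of its successors.
B: no outgoing edge → L
C: no outgoing edge → L
J: W (go to C, an L position)
E: W (go to C, an L position)
G: W (go to B, an L position)
I: L (options G(W), E(W), J(W) are all W)
A: W (go to I, an L position)
D: W (go to C, an L position)
F: W (go to I, an L position)
H: W (go to I, an L position)
From D, the L positions reachable in one move are: C.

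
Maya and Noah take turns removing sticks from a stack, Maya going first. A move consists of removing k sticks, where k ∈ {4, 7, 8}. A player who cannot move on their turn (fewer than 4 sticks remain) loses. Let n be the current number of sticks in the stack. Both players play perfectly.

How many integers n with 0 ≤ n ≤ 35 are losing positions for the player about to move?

Label each position W (a win for the player to move) or L (a loss). A position with no legal move is L; any other position is W exactly when some move reaches an L, and L when every move reaches a W.
n=0: no move → L
n=1: no move → L
n=2: no move → L
n=3: no move → L
n=4: →0(L), so W
n=5: →1(L), so W
n=6: →2(L), so W
n=7: →3(L), so W
n=8: →1(L), so W
n=9: →2(L), so W
n=10: →3(L), so W
n=11: →3(L), so W
n=12: →8(W), 5(W), 4(W) — all W, so L
n=13: →9(W), 6(W), 5(W) — all W, so L
n=14: →10(W), 7(W), 6(W) — all W, so L
n=15: →11(W), 8(W), 7(W) — all W, so L
n=16: →12(L), so W
n=17: →13(L), so W
n=18: →14(L), so W
n=19: →15(L), so W
n=20: →13(L), so W
n=21: →14(L), so W
n=22: →15(L), so W
n=23: →15(L), so W
n=24: →20(W), 17(W), 16(W) — all W, so L
n=25: →21(W), 18(W), 17(W) — all W, so L
n=26: →22(W), 19(W), 18(W) — all W, so L
n=27: →23(W), 20(W), 19(W) — all W, so L
n=28: →24(L), so W
n=29: →25(L), so W
n=30: →26(L), so W
n=31: →27(L), so W
n=32: →25(L), so W
n=33: →26(L), so W
n=34: →27(L), so W
n=35: →27(L), so W
L entries with 0 ≤ n ≤ 35: n = 0, 1, 2, 3, 12, 13, 14, 15, 24, 25, 26, 27; that makes 12.

12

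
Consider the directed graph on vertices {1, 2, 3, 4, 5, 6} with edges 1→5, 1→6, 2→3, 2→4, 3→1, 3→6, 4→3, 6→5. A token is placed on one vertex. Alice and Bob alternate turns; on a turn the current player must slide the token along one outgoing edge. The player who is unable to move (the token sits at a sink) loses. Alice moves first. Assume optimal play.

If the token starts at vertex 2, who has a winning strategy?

Classify positions by backward induction: terminal positions (no move available) are L. From any other position, the mover wins iff some move reaches an L.
Every edge goes from a vertex to one that appears earlier in the order 5, 6, 1, 3, 4, 2, so processing vertices in that order labels each vertex after all of its successors.
5: no outgoing edge → L
6: W (go to 5, an L position)
1: W (go to 5, an L position)
3: L (options 1(W), 6(W) are all W)
4: W (go to 3, an L position)
2: W (go to 3, an L position)
The starting position 2 is W: Alice should move to 3, handing over an L position.

Alice wins.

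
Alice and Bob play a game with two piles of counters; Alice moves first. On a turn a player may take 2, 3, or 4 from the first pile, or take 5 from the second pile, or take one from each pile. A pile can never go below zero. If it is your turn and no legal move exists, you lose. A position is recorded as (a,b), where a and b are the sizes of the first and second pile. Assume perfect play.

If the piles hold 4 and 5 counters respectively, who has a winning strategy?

Work bottom-up. With no move the player to move loses. Otherwise the position is W if at least one move leads to an L position for the opponent, and L if every move leads to a W.
No move ever increases a pile, so every position that can arise here has a ≤ 4 and b ≤ 5; it is enough to label the cells with 0 ≤ a ≤ 4 and 0 ≤ b ≤ 5.
Every move lowers a or b (never raises either), so fill the grid row by row in increasing a, and left to right within a row: each cell's successors are then already labelled.
      b=0  b=1  b=2  b=3  b=4  b=5
a=0:    L    L    L    L    L    W
a=1:    L    W    W    W    W    W
a=2:    W    W    W    W    W    L
a=3:    W    W    W    W    W    L
a=4:    W    W    W    W    W    W
Cells with no legal move (terminal, hence L): (0,0), (0,1), (0,2), (0,3), (0,4), (1,0).
The remaining L cells, each justified by listing all of its moves:
(2,5): L (options (0,5)(W), (2,0)(W), (1,4)(W) are all W)
(3,5): L (options (1,5)(W), (0,5)(W), (3,0)(W), (2,4)(W) are all W)
Every other cell has at least one move into one of the L cells above, so it is W.
The starting position (4,5) is W: Alice should move to (2,5), handing over an L position.

Alice wins.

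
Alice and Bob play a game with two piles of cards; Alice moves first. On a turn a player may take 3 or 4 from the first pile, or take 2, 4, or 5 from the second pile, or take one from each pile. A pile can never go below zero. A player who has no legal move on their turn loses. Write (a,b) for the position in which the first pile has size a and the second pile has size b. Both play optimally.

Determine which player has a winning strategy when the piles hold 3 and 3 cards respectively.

Work bottom-up. With no move the player to move loses. Otherwise the position is W if at least one move leads to an L position for the opponent, and L if every move leads to a W.
No move ever increases a pile, so every position that can arise here has a ≤ 3 and b ≤ 3; it is enough to label the cells with 0 ≤ a ≤ 3 and 0 ≤ b ≤ 3.
Every move lowers a or b (never raises either), so fill the grid row by row in increasing a, and left to right within a row: each cell's successors are then already labelled.
      b=0  b=1  b=2  b=3
a=0:    L    L    W    W
a=1:    L    W    W    L
a=2:    L    W    W    L
a=3:    W    W    L    L
Cells with no legal move (terminal, hence L): (0,0), (0,1), (1,0), (2,0).
The remaining L cells, each justified by listing all of its moves:
(1,3): only reaches (1,1)(W), (0,2)(W), all W → L
(2,3): only reaches (2,1)(W), (1,2)(W), all W → L
(3,2): only reaches (0,2)(W), (3,0)(W), (2,1)(W), all W → L
(3,3): only reaches (0,3)(W), (3,1)(W), (2,2)(W), all W → L
Every other cell has at least one move into one of the L cells above, so it is W.
Every move from (3,3) reaches a W position, so the mover loses.

Bob wins.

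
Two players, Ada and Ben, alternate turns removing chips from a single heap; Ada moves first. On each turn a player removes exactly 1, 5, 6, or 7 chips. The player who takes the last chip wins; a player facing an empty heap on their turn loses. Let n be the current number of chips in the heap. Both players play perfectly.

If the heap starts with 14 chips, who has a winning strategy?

Ben wins.

Use the standard recursion: the mover loses at a terminal position; elsewhere, the mover wins exactly when some move hands the opponent an L position.
n=0: no move → L
n=1: W (go to 0, an L position)
n=2: L (sole option 1(W) is W)
n=3: W (go to 2, an L position)
n=4: L (sole option 3(W) is W)
n=5: W (go to 4, an L position)
n=6: W (go to 0, an L position)
n=7: W (go to 2, an L position)
n=8: W (go to 2, an L position)
n=9: W (go to 4, an L position)
n=10: W (go to 4, an L position)
n=11: W (go to 4, an L position)
n=12: L (options 11(W), 7(W), 6(W), 5(W) are all W)
n=13: W (go to 12, an L position)
n=14: L (options 13(W), 9(W), 8(W), 7(W) are all W)
The starting position 14 is L: whatever Ada does, the opponent receives a W position.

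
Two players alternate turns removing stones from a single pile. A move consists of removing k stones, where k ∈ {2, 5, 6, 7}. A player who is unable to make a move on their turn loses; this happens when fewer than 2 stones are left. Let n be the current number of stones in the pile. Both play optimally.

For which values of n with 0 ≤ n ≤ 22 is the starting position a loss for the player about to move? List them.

0, 1, 4, 12, 13, 16

Label each position W (a win for the player to move) or L (a loss). A position with no legal move is L; any other position is W exactly when some move reaches an L, and L when every move reaches a W.
n=0: no move → L
n=1: no move → L
n=2: can move to 0, which is L ⇒ W
n=3: can move to 1, which is L ⇒ W
n=4: the only move is to 2(W), a W ⇒ L
n=5: can move to 0, which is L ⇒ W
n=6: can move to 4, which is L ⇒ W
n=7: can move to 1, which is L ⇒ W
n=8: can move to 1, which is L ⇒ W
n=9: can move to 4, which is L ⇒ W
n=10: can move to 4, which is L ⇒ W
n=11: can move to 4, which is L ⇒ W
n=12: moves to 10(W), 7(W), 6(W), 5(W); every one is W ⇒ L
n=13: moves to 11(W), 8(W), 7(W), 6(W); every one is W ⇒ L
n=14: can move to 12, which is L ⇒ W
n=15: can move to 13, which is L ⇒ W
n=16: moves to 14(W), 11(W), 10(W), 9(W); every one is W ⇒ L
n=17: can move to 12, which is L ⇒ W
n=18: can move to 16, which is L ⇒ W
n=19: can move to 13, which is L ⇒ W
n=20: can move to 13, which is L ⇒ W
n=21: can move to 16, which is L ⇒ W
n=22: can move to 16, which is L ⇒ W
The losing starting values of n are exactly the entries labelled L in this table (6 of them).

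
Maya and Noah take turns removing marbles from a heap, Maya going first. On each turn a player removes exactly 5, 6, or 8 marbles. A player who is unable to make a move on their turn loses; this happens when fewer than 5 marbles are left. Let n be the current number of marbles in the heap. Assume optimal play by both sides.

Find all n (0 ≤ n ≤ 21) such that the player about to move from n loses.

0, 1, 2, 3, 4, 13, 14, 15, 16, 17

Use the standard recursion: the mover loses at a terminal position; elsewhere, the mover wins exactly when some move hands the opponent an L position.
n=0: no move → L
n=1: no move → L
n=2: no move → L
n=3: no move → L
n=4: no move → L
n=5: W (go to 0, an L position)
n=6: W (go to 1, an L position)
n=7: W (go to 2, an L position)
n=8: W (go to 3, an L position)
n=9: W (go to 4, an L position)
n=10: W (go to 4, an L position)
n=11: W (go to 3, an L position)
n=12: W (go to 4, an L position)
n=13: L (options 8(W), 7(W), 5(W) are all W)
n=14: L (options 9(W), 8(W), 6(W) are all W)
n=15: L (options 10(W), 9(W), 7(W) are all W)
n=16: L (options 11(W), 10(W), 8(W) are all W)
n=17: L (options 12(W), 11(W), 9(W) are all W)
n=18: W (go to 13, an L position)
n=19: W (go to 14, an L position)
n=20: W (go to 15, an L position)
n=21: W (go to 16, an L position)
Reading off the rows marked L gives the requested list; there are 10 such values of n.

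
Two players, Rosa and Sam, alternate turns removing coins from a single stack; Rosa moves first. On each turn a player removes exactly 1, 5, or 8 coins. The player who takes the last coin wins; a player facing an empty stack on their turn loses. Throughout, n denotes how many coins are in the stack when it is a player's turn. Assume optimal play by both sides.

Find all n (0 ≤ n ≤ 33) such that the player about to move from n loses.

Classify positions by backward induction: terminal positions (no move available) are L. From any other position, the mover wins iff some move reaches an L.
n=0: no move → L
n=1: can move to 0, which is L ⇒ W
n=2: the only move is to 1(W), a W ⇒ L
n=3: can move to 2, which is L ⇒ W
n=4: the only move is to 3(W), a W ⇒ L
n=5: can move to 4, which is L ⇒ W
n=6: moves to 5(W), 1(W); every one is W ⇒ L
n=7: can move to 6, which is L ⇒ W
n=8: can move to 0, which is L ⇒ W
n=9: can move to 4, which is L ⇒ W
n=10: can move to 2, which is L ⇒ W
n=11: can move to 6, which is L ⇒ W
n=12: can move to 4, which is L ⇒ W
n=13: moves to 12(W), 8(W), 5(W); every one is W ⇒ L
n=14: can move to 13, which is L ⇒ W
n=15: moves to 14(W), 10(W), 7(W); every one is W ⇒ L
n=16: can move to 15, which is L ⇒ W
n=17: moves to 16(W), 12(W), 9(W); every one is W ⇒ L
n=18: can move to 17, which is L ⇒ W
n=19: moves to 18(W), 14(W), 11(W); every one is W ⇒ L
n=20: can move to 19, which is L ⇒ W
n=21: can move to 13, which is L ⇒ W
n=22: can move to 17, which is L ⇒ W
n=23: can move to 15, which is L ⇒ W
n=24: can move to 19, which is L ⇒ W
n=25: can move to 17, which is L ⇒ W
n=26: moves to 25(W), 21(W), 18(W); every one is W ⇒ L
n=27: can move to 26, which is L ⇒ W
n=28: moves to 27(W), 23(W), 20(W); every one is W ⇒ L
n=29: can move to 28, which is L ⇒ W
n=30: moves to 29(W), 25(W), 22(W); every one is W ⇒ L
n=31: can move to 30, which is L ⇒ W
n=32: moves to 31(W), 27(W), 24(W); every one is W ⇒ L
n=33: can move to 32, which is L ⇒ W
Reading off the rows marked L gives the requested list; there are 12 such values of n.

0, 2, 4, 6, 13, 15, 17, 19, 26, 28, 30, 32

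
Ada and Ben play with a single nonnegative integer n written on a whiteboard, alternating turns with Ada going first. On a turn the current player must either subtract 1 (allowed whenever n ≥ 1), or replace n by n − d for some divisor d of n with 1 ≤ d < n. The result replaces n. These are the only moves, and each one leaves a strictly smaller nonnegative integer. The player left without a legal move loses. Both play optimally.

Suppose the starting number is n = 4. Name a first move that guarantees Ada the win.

Label each position W (a win for the player to move) or L (a loss). A position with no legal move is L; any other position is W exactly when some move reaches an L, and L when every move reaches a W.
n=0: no move → L
n=1: W (go to 0, an L position)
n=2: L (sole option 1(W) is W)
n=3: W (go to 2, an L position)
n=4: W (go to 2, an L position)
From 4, the L positions reachable in one move are: 2.

Move to 2.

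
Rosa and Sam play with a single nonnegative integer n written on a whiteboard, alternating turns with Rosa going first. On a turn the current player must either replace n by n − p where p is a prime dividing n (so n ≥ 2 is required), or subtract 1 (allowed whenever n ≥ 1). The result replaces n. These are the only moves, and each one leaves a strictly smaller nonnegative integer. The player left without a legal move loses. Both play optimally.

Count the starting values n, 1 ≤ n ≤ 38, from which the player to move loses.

Positions with no move are L. A position that does have a move is losing for the player to move precisely when every available move leads to a winning position for the opponent. Fill in the labels:
n=0: no move → L
n=1: →0(L), so W
n=2: →0(L), so W
n=3: →0(L), so W
n=4: →2(W), 3(W) — all W, so L
n=5: →0(L), so W
n=6: →4(L), so W
n=7: →0(L), so W
n=8: →6(W), 7(W) — all W, so L
n=9: →8(L), so W
n=10: →8(L), so W
n=11: →0(L), so W
n=12: →9(W), 10(W), 11(W) — all W, so L
n=13: →0(L), so W
n=14: →12(L), so W
n=15: →12(L), so W
n=16: →14(W), 15(W) — all W, so L
n=17: →0(L), so W
n=18: →16(L), so W
n=19: →0(L), so W
n=20: →15(W), 18(W), 19(W) — all W, so L
n=21: →20(L), so W
n=22: →20(L), so W
n=23: →0(L), so W
n=24: →21(W), 22(W), 23(W) — all W, so L
n=25: →20(L), so W
n=26: →24(L), so W
n=27: →24(L), so W
n=28: →21(W), 26(W), 27(W) — all W, so L
n=29: →0(L), so W
n=30: →28(L), so W
n=31: →0(L), so W
n=32: →30(W), 31(W) — all W, so L
n=33: →32(L), so W
n=34: →32(L), so W
n=35: →28(L), so W
n=36: →33(W), 34(W), 35(W) — all W, so L
n=37: →0(L), so W
n=38: →36(L), so W
L entries with 1 ≤ n ≤ 38 (n=0 is outside the asked range and is not counted): n = 4, 8, 12, 16, 20, 24, 28, 32, 36; that makes 9.

9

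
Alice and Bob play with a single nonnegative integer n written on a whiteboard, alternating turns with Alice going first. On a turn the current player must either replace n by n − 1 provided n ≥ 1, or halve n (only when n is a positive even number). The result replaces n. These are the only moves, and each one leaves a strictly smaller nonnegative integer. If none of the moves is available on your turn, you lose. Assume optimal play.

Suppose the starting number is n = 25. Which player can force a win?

Positions with no move are L. A position that does have a move is losing for the player to move precisely when every available move leads to a winning position for the opponent. Fill in the labels:
n=0: no move → L
n=1: reaches L-position 0 → W
n=2: only reaches 1(W), which is W → L
n=3: reaches L-position 2 → W
n=4: reaches L-position 2 → W
n=5: only reaches 4(W), which is W → L
n=6: reaches L-position 5 → W
n=7: only reaches 6(W), which is W → L
n=8: reaches L-position 7 → W
n=9: only reaches 8(W), which is W → L
n=10: reaches L-position 5 → W
n=11: only reaches 10(W), which is W → L
n=12: reaches L-position 11 → W
n=13: only reaches 12(W), which is W → L
n=14: reaches L-position 7 → W
n=15: only reaches 14(W), which is W → L
n=16: reaches L-position 15 → W
n=17: only reaches 16(W), which is W → L
n=18: reaches L-position 9 → W
n=19: only reaches 18(W), which is W → L
n=20: reaches L-position 19 → W
n=21: only reaches 20(W), which is W → L
n=22: reaches L-position 11 → W
n=23: only reaches 22(W), which is W → L
n=24: reaches L-position 23 → W
n=25: only reaches 24(W), which is W → L
The starting position 25 is L: whatever Alice does, the opponent receives a W position.

Bob wins.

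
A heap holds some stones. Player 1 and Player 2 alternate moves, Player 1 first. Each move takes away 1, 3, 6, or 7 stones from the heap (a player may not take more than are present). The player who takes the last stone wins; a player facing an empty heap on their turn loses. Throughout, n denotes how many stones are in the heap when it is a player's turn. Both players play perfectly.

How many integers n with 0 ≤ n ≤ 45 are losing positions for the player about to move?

12

Work bottom-up. With no move the player to move loses. Otherwise the position is W if at least one move leads to an L position for the opponent, and L if every move leads to a W.
n=0: no move → L
n=1: reaches L-position 0 → W
n=2: only reaches 1(W), which is W → L
n=3: reaches L-position 2 → W
n=4: only reaches 3(W), 1(W), all W → L
n=5: reaches L-position 4 → W
n=6: reaches L-position 0 → W
n=7: reaches L-position 4 → W
n=8: reaches L-position 2 → W
n=9: reaches L-position 2 → W
n=10: reaches L-position 4 → W
n=11: reaches L-position 4 → W
n=12: only reaches 11(W), 9(W), 6(W), 5(W), all W → L
n=13: reaches L-position 12 → W
n=14: only reaches 13(W), 11(W), 8(W), 7(W), all W → L
n=15: reaches L-position 14 → W
n=16: only reaches 15(W), 13(W), 10(W), 9(W), all W → L
n=17: reaches L-position 16 → W
n=18: reaches L-position 12 → W
n=19: reaches L-position 16 → W
n=20: reaches L-position 14 → W
n=21: reaches L-position 14 → W
n=22: reaches L-position 16 → W
n=23: reaches L-position 16 → W
n=24: only reaches 23(W), 21(W), 18(W), 17(W), all W → L
n=25: reaches L-position 24 → W
n=26: only reaches 25(W), 23(W), 20(W), 19(W), all W → L
n=27: reaches L-position 26 → W
n=28: only reaches 27(W), 25(W), 22(W), 21(W), all W → L
n=29: reaches L-position 28 → W
n=30: reaches L-position 24 → W
n=31: reaches L-position 28 → W
n=32: reaches L-position 26 → W
n=33: reaches L-position 26 → W
n=34: reaches L-position 28 → W
n=35: reaches L-position 28 → W
n=36: only reaches 35(W), 33(W), 30(W), 29(W), all W → L
n=37: reaches L-position 36 → W
n=38: only reaches 37(W), 35(W), 32(W), 31(W), all W → L
n=39: reaches L-position 38 → W
n=40: only reaches 39(W), 37(W), 34(W), 33(W), all W → L
n=41: reaches L-position 40 → W
n=42: reaches L-position 36 → W
n=43: reaches L-position 40 → W
n=44: reaches L-position 38 → W
n=45: reaches L-position 38 → W
L entries with 0 ≤ n ≤ 45: n = 0, 2, 4, 12, 14, 16, 24, 26, 28, 36, 38, 40; that makes 12.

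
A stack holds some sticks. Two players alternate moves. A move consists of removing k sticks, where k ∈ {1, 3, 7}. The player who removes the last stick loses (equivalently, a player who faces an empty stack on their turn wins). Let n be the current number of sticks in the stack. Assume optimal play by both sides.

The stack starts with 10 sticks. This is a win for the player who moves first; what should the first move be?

Remove 1, leaving 9.

Use the standard recursion: the mover wins at a terminal position; elsewhere, the mover wins exactly when some move hands the opponent an L position.
n=0: no move; the opponent has just taken the last stick and therefore loses → W
n=1: only reaches 0(W), which is W → L
n=2: reaches L-position 1 → W
n=3: only reaches 2(W), 0(W), all W → L
n=4: reaches L-position 3 → W
n=5: only reaches 4(W), 2(W), all W → L
n=6: reaches L-position 5 → W
n=7: only reaches 6(W), 4(W), 0(W), all W → L
n=8: reaches L-position 7 → W
n=9: only reaches 8(W), 6(W), 2(W), all W → L
n=10: reaches L-position 9 → W
From 10, the L positions reachable in one move are: 9, 7, 3. Any move reaching one of these is winning.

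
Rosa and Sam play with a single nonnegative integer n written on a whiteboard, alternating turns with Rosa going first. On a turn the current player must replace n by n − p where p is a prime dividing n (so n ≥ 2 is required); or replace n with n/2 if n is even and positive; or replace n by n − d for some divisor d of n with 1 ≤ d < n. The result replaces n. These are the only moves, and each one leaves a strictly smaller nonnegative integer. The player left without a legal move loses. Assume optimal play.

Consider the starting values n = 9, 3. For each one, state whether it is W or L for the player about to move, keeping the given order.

Classify positions by backward induction: terminal positions (no move available) are L. From any other position, the mover wins iff some move reaches an L.
n=0: no move → L
n=1: no move → L
n=2: →0(L), so W
n=3: →0(L), so W
n=4: →2(W), 3(W) — all W, so L
n=5: →0(L), so W
n=6: →4(L), so W
n=7: →0(L), so W
n=8: →4(L), so W
n=9: →6(W), 8(W) — all W, so L

9: L, 3: W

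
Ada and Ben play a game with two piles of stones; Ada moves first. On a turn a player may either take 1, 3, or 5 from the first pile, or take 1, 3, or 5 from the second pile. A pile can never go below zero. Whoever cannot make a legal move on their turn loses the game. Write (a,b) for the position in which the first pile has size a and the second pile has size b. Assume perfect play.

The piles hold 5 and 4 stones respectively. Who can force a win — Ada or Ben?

Classify positions by backward induction: terminal positions (no move available) are L. From any other position, the mover wins iff some move reaches an L.
No move ever increases a pile, so every position that can arise here has a ≤ 5 and b ≤ 4; it is enough to label the cells with 0 ≤ a ≤ 5 and 0 ≤ b ≤ 4.
Every move lowers a or b (never raises either), so fill the grid row by row in increasing a, and left to right within a row: each cell's successors are then already labelled.
      b=0  b=1  b=2  b=3  b=4
a=0:    L    W    L    W    L
a=1:    W    L    W    L    W
a=2:    L    W    L    W    L
a=3:    W    L    W    L    W
a=4:    L    W    L    W    L
a=5:    W    L    W    L    W
Cells with no legal move (terminal, hence L): (0,0).
The remaining L cells, each justified by listing all of its moves:
(0,2): the only move is to (0,1)(W), a W ⇒ L
(0,4): moves to (0,3)(W), (0,1)(W); every one is W ⇒ L
(1,1): moves to (0,1)(W), (1,0)(W); every one is W ⇒ L
(1,3): moves to (0,3)(W), (1,2)(W), (1,0)(W); every one is W ⇒ L
(2,0): the only move is to (1,0)(W), a W ⇒ L
(2,2): moves to (1,2)(W), (2,1)(W); every one is W ⇒ L
(2,4): moves to (1,4)(W), (2,3)(W), (2,1)(W); every one is W ⇒ L
(3,1): moves to (2,1)(W), (0,1)(W), (3,0)(W); every one is W ⇒ L
(3,3): moves to (2,3)(W), (0,3)(W), (3,2)(W), (3,0)(W); every one is W ⇒ L
(4,0): moves to (3,0)(W), (1,0)(W); every one is W ⇒ L
(4,2): moves to (3,2)(W), (1,2)(W), (4,1)(W); every one is W ⇒ L
(4,4): moves to (3,4)(W), (1,4)(W), (4,3)(W), (4,1)(W); every one is W ⇒ L
(5,1): moves to (4,1)(W), (2,1)(W), (0,1)(W), (5,0)(W); every one is W ⇒ L
(5,3): moves to (4,3)(W), (2,3)(W), (0,3)(W), (5,2)(W), (5,0)(W); every one is W ⇒ L
Every other cell has at least one move into one of the L cells above, so it is W.
From (5,4) Ada can move to (4,4), reaching an L position.

Ada wins.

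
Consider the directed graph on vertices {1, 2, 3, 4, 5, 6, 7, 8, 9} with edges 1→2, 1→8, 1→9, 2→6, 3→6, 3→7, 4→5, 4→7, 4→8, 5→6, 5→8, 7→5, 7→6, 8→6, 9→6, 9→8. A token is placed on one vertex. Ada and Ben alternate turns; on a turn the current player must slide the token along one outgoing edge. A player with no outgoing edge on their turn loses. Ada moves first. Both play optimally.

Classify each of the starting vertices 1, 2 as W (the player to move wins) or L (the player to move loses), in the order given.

1: L, 2: W

Build the W/L table. Terminal = L. A non-terminal position is W if it has a move to some L; otherwise it is L.
Every edge goes from a vertex to one that appears earlier in the order 6, 8, 5, 9, 2, 7, 4, 1, 3, so processing vertices in that order labels each vertex after all of its successors.
6: no outgoing edge → L
8: →6(L), so W
5: →6(L), so W
9: →6(L), so W
2: →6(L), so W
7: →6(L), so W
4: →7(W), 5(W), 8(W) — all W, so L
1: →2(W), 9(W), 8(W) — all W, so L
3: →6(L), so W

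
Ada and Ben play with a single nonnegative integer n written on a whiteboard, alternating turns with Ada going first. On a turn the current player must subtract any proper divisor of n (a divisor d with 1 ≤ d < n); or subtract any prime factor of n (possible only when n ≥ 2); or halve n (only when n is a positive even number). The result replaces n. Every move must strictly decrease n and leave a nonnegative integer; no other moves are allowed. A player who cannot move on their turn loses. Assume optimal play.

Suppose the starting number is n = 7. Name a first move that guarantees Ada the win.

Compute win/loss labels from the base case upward. A position with no move is L. Any other position is W if it can reach an L in one move, else L.
n=0: no move → L
n=1: no move → L
n=2: can move to 0, which is L ⇒ W
n=3: can move to 0, which is L ⇒ W
n=4: moves to 2(W), 3(W); every one is W ⇒ L
n=5: can move to 0, which is L ⇒ W
n=6: can move to 4, which is L ⇒ W
n=7: can move to 0, which is L ⇒ W
From 7, the L positions reachable in one move are: 0.

Move to 0.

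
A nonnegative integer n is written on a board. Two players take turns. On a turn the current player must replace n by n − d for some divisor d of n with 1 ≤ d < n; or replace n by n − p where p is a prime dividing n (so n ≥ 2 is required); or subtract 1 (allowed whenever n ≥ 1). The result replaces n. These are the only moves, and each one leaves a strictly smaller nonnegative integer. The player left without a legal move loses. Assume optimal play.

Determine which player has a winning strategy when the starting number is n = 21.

The first player wins.

Compute win/loss labels from the base case upward. A position with no move is L. Any other position is W if it can reach an L in one move, else L.
n=0: no move → L
n=1: can move to 0, which is L ⇒ W
n=2: can move to 0, which is L ⇒ W
n=3: can move to 0, which is L ⇒ W
n=4: moves to 2(W), 3(W); every one is W ⇒ L
n=5: can move to 0, which is L ⇒ W
n=6: can move to 4, which is L ⇒ W
n=7: can move to 0, which is L ⇒ W
n=8: can move to 4, which is L ⇒ W
n=9: moves to 6(W), 8(W); every one is W ⇒ L
n=10: can move to 9, which is L ⇒ W
n=11: can move to 0, which is L ⇒ W
n=12: can move to 9, which is L ⇒ W
n=13: can move to 0, which is L ⇒ W
n=14: moves to 7(W), 12(W), 13(W); every one is W ⇒ L
n=15: can move to 14, which is L ⇒ W
n=16: can move to 14, which is L ⇒ W
n=17: can move to 0, which is L ⇒ W
n=18: can move to 9, which is L ⇒ W
n=19: can move to 0, which is L ⇒ W
n=20: moves to 10(W), 15(W), 16(W), 18(W), 19(W); every one is W ⇒ L
n=21: can move to 14, which is L ⇒ W
From 21 the player to move can move to 14, reaching an L position.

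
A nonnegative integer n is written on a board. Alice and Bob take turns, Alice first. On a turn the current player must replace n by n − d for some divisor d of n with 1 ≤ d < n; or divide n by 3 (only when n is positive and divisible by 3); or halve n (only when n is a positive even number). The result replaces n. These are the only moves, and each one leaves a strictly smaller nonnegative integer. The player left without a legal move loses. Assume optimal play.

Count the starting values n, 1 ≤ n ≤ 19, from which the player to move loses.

9

Use the standard recursion: the mover loses at a terminal position; elsewhere, the mover wins exactly when some move hands the opponent an L position.
n=0: no move → L
n=1: no move → L
n=2: reaches L-position 1 → W
n=3: reaches L-position 1 → W
n=4: only reaches 2(W), 3(W), all W → L
n=5: reaches L-position 4 → W
n=6: reaches L-position 4 → W
n=7: only reaches 6(W), which is W → L
n=8: reaches L-position 4 → W
n=9: only reaches 3(W), 6(W), 8(W), all W → L
n=10: reaches L-position 9 → W
n=11: only reaches 10(W), which is W → L
n=12: reaches L-position 4 → W
n=13: only reaches 12(W), which is W → L
n=14: reaches L-position 7 → W
n=15: only reaches 5(W), 10(W), 12(W), 14(W), all W → L
n=16: reaches L-position 15 → W
n=17: only reaches 16(W), which is W → L
n=18: reaches L-position 9 → W
n=19: only reaches 18(W), which is W → L
L entries with 1 ≤ n ≤ 19 (n=0 is outside the asked range and is not counted): n = 1, 4, 7, 9, 11, 13, 15, 17, 19; that makes 9.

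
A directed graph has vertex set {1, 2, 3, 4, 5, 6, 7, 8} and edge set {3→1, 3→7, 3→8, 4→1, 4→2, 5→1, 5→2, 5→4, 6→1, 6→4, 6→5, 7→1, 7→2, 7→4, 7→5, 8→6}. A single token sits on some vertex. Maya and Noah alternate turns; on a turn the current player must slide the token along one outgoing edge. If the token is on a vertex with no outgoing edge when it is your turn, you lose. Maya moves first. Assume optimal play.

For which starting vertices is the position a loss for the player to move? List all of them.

1, 2, 8

Label each position W (a win for the player to move) or L (a loss). A position with no legal move is L; any other position is W exactly when some move reaches an L, and L when every move reaches a W.
Every edge goes from a vertex to one that appears earlier in the order 2, 1, 4, 5, 6, 8, 7, 3, so processing vertices in that order labels each vertex after all of its successors.
2: no outgoing edge → L
1: no outgoing edge → L
4: reaches L-position 1 → W
5: reaches L-position 1 → W
6: reaches L-position 1 → W
8: only reaches 6(W), which is W → L
7: reaches L-position 1 → W
3: reaches L-position 8 → W
Reading off the rows marked L gives the requested list; there are 3 such vertices.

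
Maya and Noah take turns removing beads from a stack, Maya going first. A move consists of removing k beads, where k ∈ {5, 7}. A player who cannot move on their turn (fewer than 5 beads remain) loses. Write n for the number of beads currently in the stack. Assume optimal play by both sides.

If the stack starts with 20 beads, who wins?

Positions with no move are L. A position that does have a move is losing for the player to move precisely when every available move leads to a winning position for the opponent. Fill in the labels:
n=0: no move → L
n=1: no move → L
n=2: no move → L
n=3: no move → L
n=4: no move → L
n=5: →0(L), so W
n=6: →1(L), so W
n=7: →2(L), so W
n=8: →3(L), so W
n=9: →4(L), so W
n=10: →3(L), so W
n=11: →4(L), so W
n=12: →7(W), 5(W) — all W, so L
n=13: →8(W), 6(W) — all W, so L
n=14: →9(W), 7(W) — all W, so L
n=15: →10(W), 8(W) — all W, so L
n=16: →11(W), 9(W) — all W, so L
n=17: →12(L), so W
n=18: →13(L), so W
n=19: →14(L), so W
n=20: →15(L), so W
The starting position 20 is W: Maya should remove 5, leaving 15, handing over an L position.

Maya wins.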